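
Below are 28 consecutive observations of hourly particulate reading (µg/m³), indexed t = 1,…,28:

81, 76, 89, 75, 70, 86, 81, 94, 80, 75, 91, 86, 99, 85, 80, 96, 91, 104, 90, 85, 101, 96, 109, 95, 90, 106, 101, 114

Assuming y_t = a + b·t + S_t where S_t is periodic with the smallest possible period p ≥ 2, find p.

5

First differences y_{t+1} − y_t: -5, 13, -14, -5, 16, -5, 13, -14, -5, 16, -5, 13, …
The difference pattern repeats every 5 terms and not for any smaller step, so p = 5.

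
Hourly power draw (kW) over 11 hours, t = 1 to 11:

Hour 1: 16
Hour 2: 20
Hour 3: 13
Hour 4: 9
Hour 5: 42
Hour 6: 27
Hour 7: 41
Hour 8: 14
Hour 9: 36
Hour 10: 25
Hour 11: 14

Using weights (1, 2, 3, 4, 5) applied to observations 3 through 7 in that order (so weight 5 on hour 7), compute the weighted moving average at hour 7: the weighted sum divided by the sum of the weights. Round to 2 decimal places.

31.33

Weighted sum: 1·13 + 2·9 + 3·42 + 4·27 + 5·41 = 13 + 18 + 126 + 108 + 205 = 470
Weight total: 1 + 2 + 3 + 4 + 5 = 15
WMA = 470 / 15 = 31.33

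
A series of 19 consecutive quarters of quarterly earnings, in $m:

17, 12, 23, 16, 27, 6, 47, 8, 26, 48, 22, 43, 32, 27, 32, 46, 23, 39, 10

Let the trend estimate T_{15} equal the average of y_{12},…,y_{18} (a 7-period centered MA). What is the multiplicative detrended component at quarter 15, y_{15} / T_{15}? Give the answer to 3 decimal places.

0.926

Trend T_15 = (43 + 32 + 27 + 32 + 46 + 23 + 39) / 7 = 242/7 = 34.57143
Ratio to trend: 32 / 34.57143 = 0.926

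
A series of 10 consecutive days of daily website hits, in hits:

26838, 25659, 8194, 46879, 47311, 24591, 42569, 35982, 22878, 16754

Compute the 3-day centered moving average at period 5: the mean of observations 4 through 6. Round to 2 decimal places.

Sum of periods 4–6: 46879 + 47311 + 24591 = 118781
Divide by 3: 118781 / 3 = 39593.67

39593.67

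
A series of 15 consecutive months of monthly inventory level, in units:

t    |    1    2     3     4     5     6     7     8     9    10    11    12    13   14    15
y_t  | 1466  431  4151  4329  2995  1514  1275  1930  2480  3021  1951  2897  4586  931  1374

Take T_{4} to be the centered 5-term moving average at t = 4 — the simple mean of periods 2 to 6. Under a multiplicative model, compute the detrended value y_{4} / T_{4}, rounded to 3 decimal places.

1.613

Trend T_4 = (431 + 4151 + 4329 + 2995 + 1514) / 5 = 13420/5 = 2684.00000
Ratio to trend: 4329 / 2684.00000 = 1.613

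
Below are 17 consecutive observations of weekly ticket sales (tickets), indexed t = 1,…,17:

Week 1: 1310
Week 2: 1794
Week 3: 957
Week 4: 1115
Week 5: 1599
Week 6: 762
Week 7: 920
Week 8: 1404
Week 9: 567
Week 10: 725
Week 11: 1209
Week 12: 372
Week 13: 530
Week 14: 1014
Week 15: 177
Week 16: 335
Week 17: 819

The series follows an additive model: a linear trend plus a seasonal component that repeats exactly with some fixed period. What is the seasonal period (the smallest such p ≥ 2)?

3

First differences y_{t+1} − y_t: 484, -837, 158, 484, -837, 158, 484, -837, …
The difference pattern repeats every 3 terms and not for any smaller step, so p = 3.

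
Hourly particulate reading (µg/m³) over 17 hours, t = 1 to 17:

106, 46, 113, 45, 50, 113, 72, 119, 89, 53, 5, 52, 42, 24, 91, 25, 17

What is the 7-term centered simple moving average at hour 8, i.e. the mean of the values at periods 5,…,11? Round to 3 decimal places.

Sum of periods 5–11: 50 + 113 + 72 + 119 + 89 + 53 + 5 = 501
Divide by 7: 501 / 7 = 71.571

71.571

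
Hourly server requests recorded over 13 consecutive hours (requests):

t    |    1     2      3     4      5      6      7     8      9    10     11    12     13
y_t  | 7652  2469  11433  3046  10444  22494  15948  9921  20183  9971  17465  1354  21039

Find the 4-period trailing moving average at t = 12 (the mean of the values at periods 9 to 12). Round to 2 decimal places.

Sum of periods 9–12: 20183 + 9971 + 17465 + 1354 = 48973
Divide by 4: 48973 / 4 = 12243.25

12243.25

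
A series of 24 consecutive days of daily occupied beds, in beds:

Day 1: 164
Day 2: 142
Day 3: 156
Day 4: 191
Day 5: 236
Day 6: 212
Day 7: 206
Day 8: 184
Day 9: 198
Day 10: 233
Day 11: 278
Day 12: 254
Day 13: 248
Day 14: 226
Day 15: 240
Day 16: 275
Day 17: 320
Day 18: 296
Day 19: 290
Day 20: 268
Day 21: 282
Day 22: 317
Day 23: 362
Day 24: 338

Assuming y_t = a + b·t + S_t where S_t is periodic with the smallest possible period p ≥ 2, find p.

6

First differences y_{t+1} − y_t: -22, 14, 35, 45, -24, -6, -22, 14, 35, 45, -24, -6, -22, 14, …
The difference pattern repeats every 6 terms and not for any smaller step, so p = 6.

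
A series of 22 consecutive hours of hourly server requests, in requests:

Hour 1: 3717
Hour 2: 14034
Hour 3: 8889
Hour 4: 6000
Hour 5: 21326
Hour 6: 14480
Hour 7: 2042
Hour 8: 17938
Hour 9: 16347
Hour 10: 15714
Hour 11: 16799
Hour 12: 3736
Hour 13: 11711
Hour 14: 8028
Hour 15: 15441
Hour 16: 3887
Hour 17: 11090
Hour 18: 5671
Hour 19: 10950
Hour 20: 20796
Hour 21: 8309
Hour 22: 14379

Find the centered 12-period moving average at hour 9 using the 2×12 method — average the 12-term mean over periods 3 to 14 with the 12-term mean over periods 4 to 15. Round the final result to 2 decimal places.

Sum over 3–14: 8889 + 6000 + 21326 + 14480 + 2042 + 17938 + 16347 + 15714 + 16799 + 3736 + 11711 + 8028 = 143010
Sum over 4–15: 6000 + 21326 + 14480 + 2042 + 17938 + 16347 + 15714 + 16799 + 3736 + 11711 + 8028 + 15441 = 149562
CMA at t=9 = (143010 + 149562) / (2·12) = 292572 / 24 = 12190.50

12190.50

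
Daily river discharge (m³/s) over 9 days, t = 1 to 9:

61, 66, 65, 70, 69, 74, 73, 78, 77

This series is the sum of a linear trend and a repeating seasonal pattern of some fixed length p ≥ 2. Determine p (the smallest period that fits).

2

First differences y_{t+1} − y_t: 5, -1, 5, -1, 5, -1, …
The difference pattern repeats every 2 terms and not for any smaller step, so p = 2.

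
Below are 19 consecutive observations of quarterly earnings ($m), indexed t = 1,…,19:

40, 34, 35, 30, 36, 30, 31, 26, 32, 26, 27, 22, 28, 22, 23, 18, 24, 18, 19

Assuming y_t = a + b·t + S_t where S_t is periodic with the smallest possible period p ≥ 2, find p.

4

First differences y_{t+1} − y_t: -6, 1, -5, 6, -6, 1, -5, 6, -6, 1, …
The difference pattern repeats every 4 terms and not for any smaller step, so p = 4.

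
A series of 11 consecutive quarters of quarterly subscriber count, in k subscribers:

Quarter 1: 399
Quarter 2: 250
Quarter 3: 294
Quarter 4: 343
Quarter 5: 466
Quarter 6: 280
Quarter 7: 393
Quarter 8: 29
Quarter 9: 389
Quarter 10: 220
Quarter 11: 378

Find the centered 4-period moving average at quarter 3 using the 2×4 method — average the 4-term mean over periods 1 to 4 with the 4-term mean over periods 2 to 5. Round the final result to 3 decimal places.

329.875

Sum over 1–4: 399 + 250 + 294 + 343 = 1286
Sum over 2–5: 250 + 294 + 343 + 466 = 1353
CMA at t=3 = (1286 + 1353) / (2·4) = 2639 / 8 = 329.875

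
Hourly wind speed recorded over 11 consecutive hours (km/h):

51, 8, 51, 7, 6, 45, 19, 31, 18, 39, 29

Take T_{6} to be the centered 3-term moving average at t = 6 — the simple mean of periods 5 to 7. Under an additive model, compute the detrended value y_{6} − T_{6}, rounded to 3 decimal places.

21.667

Trend T_6 = (6 + 45 + 19) / 3 = 70/3 = 23.33333
Detrended value: 45 − 23.33333 = 21.667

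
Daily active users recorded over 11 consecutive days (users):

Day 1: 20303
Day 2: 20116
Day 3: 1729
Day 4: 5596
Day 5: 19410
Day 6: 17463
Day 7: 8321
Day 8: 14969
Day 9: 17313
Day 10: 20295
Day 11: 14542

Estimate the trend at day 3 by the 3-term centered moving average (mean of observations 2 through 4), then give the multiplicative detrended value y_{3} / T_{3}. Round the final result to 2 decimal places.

0.19

Trend T_3 = (20116 + 1729 + 5596) / 3 = 27441/3 = 9147.0000
Ratio to trend: 1729 / 9147.0000 = 0.19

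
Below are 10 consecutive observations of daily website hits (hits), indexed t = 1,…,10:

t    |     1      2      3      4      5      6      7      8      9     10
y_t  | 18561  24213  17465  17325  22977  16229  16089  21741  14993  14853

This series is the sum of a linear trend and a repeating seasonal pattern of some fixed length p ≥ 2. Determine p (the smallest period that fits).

First differences y_{t+1} − y_t: 5652, -6748, -140, 5652, -6748, -140, 5652, -6748, …
The difference pattern repeats every 3 terms and not for any smaller step, so p = 3.

3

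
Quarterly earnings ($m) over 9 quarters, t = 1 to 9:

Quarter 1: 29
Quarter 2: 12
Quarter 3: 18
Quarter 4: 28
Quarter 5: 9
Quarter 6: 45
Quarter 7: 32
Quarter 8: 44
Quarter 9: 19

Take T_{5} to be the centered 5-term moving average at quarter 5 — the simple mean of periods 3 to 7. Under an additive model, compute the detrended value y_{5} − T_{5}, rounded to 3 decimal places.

Trend T_5 = (18 + 28 + 9 + 45 + 32) / 5 = 132/5 = 26.40000
Detrended value: 9 − 26.40000 = -17.400

-17.400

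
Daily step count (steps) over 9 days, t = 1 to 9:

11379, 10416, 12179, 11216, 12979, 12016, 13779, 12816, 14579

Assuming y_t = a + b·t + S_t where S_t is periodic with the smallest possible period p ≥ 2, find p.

2

First differences y_{t+1} − y_t: -963, 1763, -963, 1763, -963, 1763, …
The difference pattern repeats every 2 terms and not for any smaller step, so p = 2.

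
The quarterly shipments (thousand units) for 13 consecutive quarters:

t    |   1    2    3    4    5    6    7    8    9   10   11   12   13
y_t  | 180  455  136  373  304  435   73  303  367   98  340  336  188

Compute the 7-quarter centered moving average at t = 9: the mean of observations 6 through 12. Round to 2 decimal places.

278.86

Sum of periods 6–12: 435 + 73 + 303 + 367 + 98 + 340 + 336 = 1952
Divide by 7: 1952 / 7 = 278.86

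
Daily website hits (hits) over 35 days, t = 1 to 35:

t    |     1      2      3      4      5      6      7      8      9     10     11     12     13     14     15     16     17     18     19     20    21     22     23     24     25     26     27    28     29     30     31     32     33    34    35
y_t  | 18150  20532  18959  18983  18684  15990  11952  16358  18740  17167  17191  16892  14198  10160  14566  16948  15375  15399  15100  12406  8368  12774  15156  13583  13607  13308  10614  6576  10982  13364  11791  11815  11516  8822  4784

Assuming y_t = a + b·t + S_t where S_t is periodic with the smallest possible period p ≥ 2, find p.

7

First differences y_{t+1} − y_t: 2382, -1573, 24, -299, -2694, -4038, 4406, 2382, -1573, 24, -299, -2694, -4038, 4406, 2382, -1573, …
The difference pattern repeats every 7 terms and not for any smaller step, so p = 7.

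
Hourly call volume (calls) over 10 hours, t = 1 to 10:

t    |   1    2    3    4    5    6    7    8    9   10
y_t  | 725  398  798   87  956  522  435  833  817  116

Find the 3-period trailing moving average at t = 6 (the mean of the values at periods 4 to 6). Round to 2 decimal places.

Sum of periods 4–6: 87 + 956 + 522 = 1565
Divide by 3: 1565 / 3 = 521.67

521.67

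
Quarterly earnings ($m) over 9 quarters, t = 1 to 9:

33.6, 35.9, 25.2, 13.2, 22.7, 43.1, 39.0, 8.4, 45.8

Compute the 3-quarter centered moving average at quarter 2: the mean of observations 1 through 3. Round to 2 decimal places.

Sum of periods 1–3: 33.6 + 35.9 + 25.2 = 94.7
Divide by 3: 94.7 / 3 = 31.57

31.57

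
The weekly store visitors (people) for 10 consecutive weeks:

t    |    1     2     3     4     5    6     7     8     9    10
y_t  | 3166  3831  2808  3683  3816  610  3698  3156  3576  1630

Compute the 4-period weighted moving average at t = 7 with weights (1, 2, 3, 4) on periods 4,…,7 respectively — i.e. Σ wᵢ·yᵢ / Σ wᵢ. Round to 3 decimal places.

2793.700

Weighted sum: 1·3683 + 2·3816 + 3·610 + 4·3698 = 3683 + 7632 + 1830 + 14792 = 27937
Weight total: 1 + 2 + 3 + 4 = 10
WMA = 27937 / 10 = 2793.700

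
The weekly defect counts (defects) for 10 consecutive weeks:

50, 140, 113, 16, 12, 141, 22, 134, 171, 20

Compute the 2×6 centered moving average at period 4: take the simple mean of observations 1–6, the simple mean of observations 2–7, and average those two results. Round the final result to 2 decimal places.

76.33

Sum over 1–6: 50 + 140 + 113 + 16 + 12 + 141 = 472
Sum over 2–7: 140 + 113 + 16 + 12 + 141 + 22 = 444
CMA at t=4 = (472 + 444) / (2·6) = 916 / 12 = 76.33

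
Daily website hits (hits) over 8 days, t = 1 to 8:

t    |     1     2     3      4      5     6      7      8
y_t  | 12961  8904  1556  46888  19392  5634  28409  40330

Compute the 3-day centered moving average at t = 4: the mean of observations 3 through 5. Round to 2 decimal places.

Sum of periods 3–5: 1556 + 46888 + 19392 = 67836
Divide by 3: 67836 / 3 = 22612.00

22612.00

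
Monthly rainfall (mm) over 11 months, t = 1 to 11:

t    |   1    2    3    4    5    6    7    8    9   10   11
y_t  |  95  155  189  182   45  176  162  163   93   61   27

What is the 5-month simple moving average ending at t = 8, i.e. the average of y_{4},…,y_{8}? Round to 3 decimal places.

Sum of periods 4–8: 182 + 45 + 176 + 162 + 163 = 728
Divide by 5: 728 / 5 = 145.600

145.600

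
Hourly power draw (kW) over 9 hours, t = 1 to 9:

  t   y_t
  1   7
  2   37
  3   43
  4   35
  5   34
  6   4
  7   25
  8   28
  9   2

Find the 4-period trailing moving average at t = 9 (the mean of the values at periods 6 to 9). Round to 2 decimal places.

Sum of periods 6–9: 4 + 25 + 28 + 2 = 59
Divide by 4: 59 / 4 = 14.75

14.75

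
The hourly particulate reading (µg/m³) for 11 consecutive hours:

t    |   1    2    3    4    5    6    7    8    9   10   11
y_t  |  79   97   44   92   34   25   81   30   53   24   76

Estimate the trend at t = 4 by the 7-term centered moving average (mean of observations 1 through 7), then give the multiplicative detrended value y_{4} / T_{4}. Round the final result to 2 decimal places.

1.42

Trend T_4 = (79 + 97 + 44 + 92 + 34 + 25 + 81) / 7 = 452/7 = 64.5714
Ratio to trend: 92 / 64.5714 = 1.42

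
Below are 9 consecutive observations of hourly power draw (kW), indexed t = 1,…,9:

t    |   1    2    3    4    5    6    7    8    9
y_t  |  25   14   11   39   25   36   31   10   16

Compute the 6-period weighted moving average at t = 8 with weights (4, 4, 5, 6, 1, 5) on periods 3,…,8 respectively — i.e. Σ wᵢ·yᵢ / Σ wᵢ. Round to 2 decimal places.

Weighted sum: 4·11 + 4·39 + 5·25 + 6·36 + 1·31 + 5·10 = 44 + 156 + 125 + 216 + 31 + 50 = 622
Weight total: 4 + 4 + 5 + 6 + 1 + 5 = 25
WMA = 622 / 25 = 24.88

24.88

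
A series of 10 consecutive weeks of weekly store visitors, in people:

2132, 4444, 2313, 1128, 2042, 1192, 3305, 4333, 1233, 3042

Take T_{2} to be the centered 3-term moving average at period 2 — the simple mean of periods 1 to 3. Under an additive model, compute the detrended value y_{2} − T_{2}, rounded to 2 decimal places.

1481.00

Trend T_2 = (2132 + 4444 + 2313) / 3 = 8889/3 = 2963.0000
Detrended value: 4444 − 2963.0000 = 1481.00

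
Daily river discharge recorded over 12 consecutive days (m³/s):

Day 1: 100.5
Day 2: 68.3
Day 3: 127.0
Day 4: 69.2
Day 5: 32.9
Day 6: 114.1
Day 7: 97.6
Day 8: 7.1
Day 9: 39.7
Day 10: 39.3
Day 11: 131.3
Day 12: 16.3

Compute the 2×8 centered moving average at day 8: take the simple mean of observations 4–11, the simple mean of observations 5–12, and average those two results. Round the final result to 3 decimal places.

63.094

Sum over 4–11: 69.2 + 32.9 + 114.1 + 97.6 + 7.1 + 39.7 + 39.3 + 131.3 = 531.2
Sum over 5–12: 32.9 + 114.1 + 97.6 + 7.1 + 39.7 + 39.3 + 131.3 + 16.3 = 478.3
CMA at t=8 = (531.2 + 478.3) / (2·8) = 1009.5 / 16 = 63.094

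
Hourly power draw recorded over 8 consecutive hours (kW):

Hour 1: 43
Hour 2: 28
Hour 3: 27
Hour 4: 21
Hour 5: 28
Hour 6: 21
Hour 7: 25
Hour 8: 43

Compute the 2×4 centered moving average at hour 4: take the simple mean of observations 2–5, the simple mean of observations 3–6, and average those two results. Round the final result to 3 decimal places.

25.125

Sum over 2–5: 28 + 27 + 21 + 28 = 104
Sum over 3–6: 27 + 21 + 28 + 21 = 97
CMA at t=4 = (104 + 97) / (2·4) = 201 / 8 = 25.125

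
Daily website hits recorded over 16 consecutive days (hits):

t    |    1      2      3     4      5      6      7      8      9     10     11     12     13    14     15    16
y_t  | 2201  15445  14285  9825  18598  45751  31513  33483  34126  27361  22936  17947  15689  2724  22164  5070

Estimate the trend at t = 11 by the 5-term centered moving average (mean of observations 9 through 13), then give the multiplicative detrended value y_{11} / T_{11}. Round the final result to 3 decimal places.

0.971

Trend T_11 = (34126 + 27361 + 22936 + 17947 + 15689) / 5 = 118059/5 = 23611.80000
Ratio to trend: 22936 / 23611.80000 = 0.971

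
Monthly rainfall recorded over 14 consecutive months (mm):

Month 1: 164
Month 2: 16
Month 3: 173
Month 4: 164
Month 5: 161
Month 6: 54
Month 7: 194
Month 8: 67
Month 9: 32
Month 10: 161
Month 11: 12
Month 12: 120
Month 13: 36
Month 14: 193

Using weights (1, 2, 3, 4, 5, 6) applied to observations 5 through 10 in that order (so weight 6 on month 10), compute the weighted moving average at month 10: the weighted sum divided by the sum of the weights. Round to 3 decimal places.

Weighted sum: 1·161 + 2·54 + 3·194 + 4·67 + 5·32 + 6·161 = 161 + 108 + 582 + 268 + 160 + 966 = 2245
Weight total: 1 + 2 + 3 + 4 + 5 + 6 = 21
WMA = 2245 / 21 = 106.905

106.905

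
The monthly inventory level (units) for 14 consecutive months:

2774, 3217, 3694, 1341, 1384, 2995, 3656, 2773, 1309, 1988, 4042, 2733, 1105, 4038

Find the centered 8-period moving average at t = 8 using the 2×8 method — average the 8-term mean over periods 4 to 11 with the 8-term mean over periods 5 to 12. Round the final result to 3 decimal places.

2523.000

Sum over 4–11: 1341 + 1384 + 2995 + 3656 + 2773 + 1309 + 1988 + 4042 = 19488
Sum over 5–12: 1384 + 2995 + 3656 + 2773 + 1309 + 1988 + 4042 + 2733 = 20880
CMA at t=8 = (19488 + 20880) / (2·8) = 40368 / 16 = 2523.000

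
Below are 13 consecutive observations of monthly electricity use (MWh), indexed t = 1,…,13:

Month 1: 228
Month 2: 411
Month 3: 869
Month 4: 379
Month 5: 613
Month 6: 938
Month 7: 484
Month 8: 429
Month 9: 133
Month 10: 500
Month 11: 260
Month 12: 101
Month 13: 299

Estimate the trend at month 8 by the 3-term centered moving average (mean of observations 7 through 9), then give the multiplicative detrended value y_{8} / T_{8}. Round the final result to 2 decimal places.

1.23

Trend T_8 = (484 + 429 + 133) / 3 = 1046/3 = 348.6667
Ratio to trend: 429 / 348.6667 = 1.23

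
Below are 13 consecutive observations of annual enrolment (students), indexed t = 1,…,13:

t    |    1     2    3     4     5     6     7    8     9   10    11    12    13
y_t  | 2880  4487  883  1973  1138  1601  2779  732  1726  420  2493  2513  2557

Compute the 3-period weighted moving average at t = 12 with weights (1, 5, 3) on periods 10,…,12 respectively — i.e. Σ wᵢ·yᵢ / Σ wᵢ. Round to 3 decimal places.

Weighted sum: 1·420 + 5·2493 + 3·2513 = 420 + 12465 + 7539 = 20424
Weight total: 1 + 5 + 3 = 9
WMA = 20424 / 9 = 2269.333

2269.333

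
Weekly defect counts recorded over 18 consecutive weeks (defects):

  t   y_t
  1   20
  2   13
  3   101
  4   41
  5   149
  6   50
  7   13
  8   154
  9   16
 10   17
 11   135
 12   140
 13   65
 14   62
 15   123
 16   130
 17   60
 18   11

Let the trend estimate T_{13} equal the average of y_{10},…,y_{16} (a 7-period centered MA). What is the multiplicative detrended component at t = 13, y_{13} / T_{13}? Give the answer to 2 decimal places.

Trend T_13 = (17 + 135 + 140 + 65 + 62 + 123 + 130) / 7 = 672/7 = 96.0000
Ratio to trend: 65 / 96.0000 = 0.68

0.68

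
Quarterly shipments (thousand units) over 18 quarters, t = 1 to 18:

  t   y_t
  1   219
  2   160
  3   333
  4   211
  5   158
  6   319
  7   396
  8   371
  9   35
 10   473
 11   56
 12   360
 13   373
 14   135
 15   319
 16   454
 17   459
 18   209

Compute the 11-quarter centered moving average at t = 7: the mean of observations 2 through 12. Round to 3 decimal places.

261.091

Sum of periods 2–12: 160 + 333 + 211 + 158 + 319 + 396 + 371 + 35 + 473 + 56 + 360 = 2872
Divide by 11: 2872 / 11 = 261.091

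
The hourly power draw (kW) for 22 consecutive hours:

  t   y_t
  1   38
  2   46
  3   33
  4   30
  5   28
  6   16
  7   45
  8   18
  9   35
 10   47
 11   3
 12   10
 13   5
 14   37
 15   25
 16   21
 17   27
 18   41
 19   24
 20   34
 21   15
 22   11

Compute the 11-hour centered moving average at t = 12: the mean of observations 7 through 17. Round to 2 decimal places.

24.82

Sum of periods 7–17: 45 + 18 + 35 + 47 + 3 + 10 + 5 + 37 + 25 + 21 + 27 = 273
Divide by 11: 273 / 11 = 24.82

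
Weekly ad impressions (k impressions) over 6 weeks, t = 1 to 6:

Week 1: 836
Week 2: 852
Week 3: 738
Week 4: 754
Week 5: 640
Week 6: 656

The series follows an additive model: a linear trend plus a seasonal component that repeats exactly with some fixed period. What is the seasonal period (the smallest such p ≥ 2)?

2

First differences y_{t+1} − y_t: 16, -114, 16, -114, 16, …
The difference pattern repeats every 2 terms and not for any smaller step, so p = 2.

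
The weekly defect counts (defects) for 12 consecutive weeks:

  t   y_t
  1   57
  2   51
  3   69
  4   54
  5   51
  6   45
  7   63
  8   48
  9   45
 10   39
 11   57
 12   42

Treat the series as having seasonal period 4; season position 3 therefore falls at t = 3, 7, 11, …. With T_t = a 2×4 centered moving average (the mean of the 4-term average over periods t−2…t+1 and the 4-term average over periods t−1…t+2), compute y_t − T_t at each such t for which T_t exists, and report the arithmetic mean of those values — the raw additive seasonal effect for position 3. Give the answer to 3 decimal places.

12.000

Season position 3 occurs at t = 3, 7 (where T_t is defined).
t=3: T_3 = 57.00000; y_3 − T_3 = 69 − 57.00000 = 12.00000
t=7: T_7 = 51.00000; y_7 − T_7 = 63 − 51.00000 = 12.00000
Mean deviation: (12.00000 + 12.00000) / 2 = 12.000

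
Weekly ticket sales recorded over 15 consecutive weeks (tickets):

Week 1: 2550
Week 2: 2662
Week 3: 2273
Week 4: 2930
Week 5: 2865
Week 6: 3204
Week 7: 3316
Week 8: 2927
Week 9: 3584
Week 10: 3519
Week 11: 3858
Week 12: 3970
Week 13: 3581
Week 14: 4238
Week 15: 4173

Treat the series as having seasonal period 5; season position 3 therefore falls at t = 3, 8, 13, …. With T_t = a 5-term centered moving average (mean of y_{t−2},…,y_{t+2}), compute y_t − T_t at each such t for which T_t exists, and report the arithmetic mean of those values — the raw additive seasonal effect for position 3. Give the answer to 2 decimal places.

Season position 3 occurs at t = 3, 8, 13 (where T_t is defined).
t=3: T_3 = 2656.0000; y_3 − T_3 = 2273 − 2656.0000 = -383.0000
t=8: T_8 = 3310.0000; y_8 − T_8 = 2927 − 3310.0000 = -383.0000
t=13: T_13 = 3964.0000; y_13 − T_13 = 3581 − 3964.0000 = -383.0000
Mean deviation: (-383.0000 + -383.0000 + -383.0000) / 3 = -383.00

-383.00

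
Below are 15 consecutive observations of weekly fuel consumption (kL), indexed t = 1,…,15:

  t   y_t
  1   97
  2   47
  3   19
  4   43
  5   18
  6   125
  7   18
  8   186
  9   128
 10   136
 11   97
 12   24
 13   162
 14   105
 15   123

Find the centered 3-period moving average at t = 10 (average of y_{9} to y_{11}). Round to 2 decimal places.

120.33

Sum of periods 9–11: 128 + 136 + 97 = 361
Divide by 3: 361 / 3 = 120.33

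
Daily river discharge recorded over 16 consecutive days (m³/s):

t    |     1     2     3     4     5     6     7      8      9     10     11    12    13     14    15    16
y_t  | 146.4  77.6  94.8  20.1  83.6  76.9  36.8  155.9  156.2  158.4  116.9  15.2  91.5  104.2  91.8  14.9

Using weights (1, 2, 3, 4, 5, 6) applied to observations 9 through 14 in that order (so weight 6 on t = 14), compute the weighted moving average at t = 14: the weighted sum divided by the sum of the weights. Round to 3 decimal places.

Weighted sum: 1·156.2 + 2·158.4 + 3·116.9 + 4·15.2 + 5·91.5 + 6·104.2 = 156.2 + 316.8 + 350.7 + 60.8 + 457.5 + 625.2 = 1967.2
Weight total: 1 + 2 + 3 + 4 + 5 + 6 = 21
WMA = 1967.2 / 21 = 93.676

93.676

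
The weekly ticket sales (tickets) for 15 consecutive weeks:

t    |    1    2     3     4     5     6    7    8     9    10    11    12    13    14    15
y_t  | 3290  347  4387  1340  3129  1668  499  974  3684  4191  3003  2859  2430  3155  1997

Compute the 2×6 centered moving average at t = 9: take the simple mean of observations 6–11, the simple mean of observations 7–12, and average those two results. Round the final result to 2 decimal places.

2435.75

Sum over 6–11: 1668 + 499 + 974 + 3684 + 4191 + 3003 = 14019
Sum over 7–12: 499 + 974 + 3684 + 4191 + 3003 + 2859 = 15210
CMA at t=9 = (14019 + 15210) / (2·6) = 29229 / 12 = 2435.75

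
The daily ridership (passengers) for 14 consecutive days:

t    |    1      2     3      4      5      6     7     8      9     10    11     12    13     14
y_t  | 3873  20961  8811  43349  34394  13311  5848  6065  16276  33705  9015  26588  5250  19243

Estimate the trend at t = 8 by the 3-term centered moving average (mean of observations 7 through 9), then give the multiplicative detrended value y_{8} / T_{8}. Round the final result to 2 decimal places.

0.65

Trend T_8 = (5848 + 6065 + 16276) / 3 = 28189/3 = 9396.3333
Ratio to trend: 6065 / 9396.3333 = 0.65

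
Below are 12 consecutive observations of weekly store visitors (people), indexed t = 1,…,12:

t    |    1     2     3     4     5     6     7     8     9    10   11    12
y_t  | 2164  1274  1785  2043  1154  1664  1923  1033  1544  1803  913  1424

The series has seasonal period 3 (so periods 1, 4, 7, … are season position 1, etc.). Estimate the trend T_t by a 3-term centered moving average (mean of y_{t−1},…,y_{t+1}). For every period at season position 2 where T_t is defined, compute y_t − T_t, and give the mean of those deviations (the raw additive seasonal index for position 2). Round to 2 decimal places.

Season position 2 occurs at t = 2, 5, 8, 11 (where T_t is defined).
t=2: T_2 = 1741.0000; y_2 − T_2 = 1274 − 1741.0000 = -467.0000
t=5: T_5 = 1620.3333; y_5 − T_5 = 1154 − 1620.3333 = -466.3333
t=8: T_8 = 1500.0000; y_8 − T_8 = 1033 − 1500.0000 = -467.0000
t=11: T_11 = 1380.0000; y_11 − T_11 = 913 − 1380.0000 = -467.0000
Mean deviation: (-467.0000 + -466.3333 + -467.0000 + -467.0000) / 4 = -466.83

-466.83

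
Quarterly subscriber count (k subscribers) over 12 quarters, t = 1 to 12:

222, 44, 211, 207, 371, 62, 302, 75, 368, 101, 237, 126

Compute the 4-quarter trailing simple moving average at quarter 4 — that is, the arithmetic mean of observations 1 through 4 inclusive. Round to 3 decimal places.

Sum of periods 1–4: 222 + 44 + 211 + 207 = 684
Divide by 4: 684 / 4 = 171.000

171.000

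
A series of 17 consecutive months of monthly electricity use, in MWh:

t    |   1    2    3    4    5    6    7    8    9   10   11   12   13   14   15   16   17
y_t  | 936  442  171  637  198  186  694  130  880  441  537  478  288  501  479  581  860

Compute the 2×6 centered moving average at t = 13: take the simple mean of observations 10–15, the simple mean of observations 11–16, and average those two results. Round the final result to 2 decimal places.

465.67

Sum over 10–15: 441 + 537 + 478 + 288 + 501 + 479 = 2724
Sum over 11–16: 537 + 478 + 288 + 501 + 479 + 581 = 2864
CMA at t=13 = (2724 + 2864) / (2·6) = 5588 / 12 = 465.67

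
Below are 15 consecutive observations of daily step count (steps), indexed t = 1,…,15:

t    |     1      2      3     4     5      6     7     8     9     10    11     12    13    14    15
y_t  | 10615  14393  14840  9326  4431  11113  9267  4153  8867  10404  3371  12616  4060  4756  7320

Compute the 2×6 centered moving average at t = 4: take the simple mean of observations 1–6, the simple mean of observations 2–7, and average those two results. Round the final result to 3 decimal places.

Sum over 1–6: 10615 + 14393 + 14840 + 9326 + 4431 + 11113 = 64718
Sum over 2–7: 14393 + 14840 + 9326 + 4431 + 11113 + 9267 = 63370
CMA at t=4 = (64718 + 63370) / (2·6) = 128088 / 12 = 10674.000

10674.000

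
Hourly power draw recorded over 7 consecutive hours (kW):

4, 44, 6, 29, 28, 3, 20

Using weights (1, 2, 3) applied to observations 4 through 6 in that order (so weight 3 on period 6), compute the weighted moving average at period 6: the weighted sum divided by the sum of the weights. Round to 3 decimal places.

15.667

Weighted sum: 1·29 + 2·28 + 3·3 = 29 + 56 + 9 = 94
Weight total: 1 + 2 + 3 = 6
WMA = 94 / 6 = 15.667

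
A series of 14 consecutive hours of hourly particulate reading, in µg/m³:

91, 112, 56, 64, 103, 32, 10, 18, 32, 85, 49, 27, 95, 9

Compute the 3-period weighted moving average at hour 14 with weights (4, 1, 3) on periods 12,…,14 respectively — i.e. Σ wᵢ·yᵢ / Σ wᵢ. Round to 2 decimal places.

28.75

Weighted sum: 4·27 + 1·95 + 3·9 = 108 + 95 + 27 = 230
Weight total: 4 + 1 + 3 = 8
WMA = 230 / 8 = 28.75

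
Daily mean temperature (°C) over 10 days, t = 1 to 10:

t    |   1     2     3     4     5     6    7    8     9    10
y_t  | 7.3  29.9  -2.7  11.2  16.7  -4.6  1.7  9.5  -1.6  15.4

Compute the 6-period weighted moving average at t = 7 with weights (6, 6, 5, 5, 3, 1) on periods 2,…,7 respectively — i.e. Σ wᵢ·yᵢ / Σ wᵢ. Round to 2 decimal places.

Weighted sum: 6·29.9 + 6·-2.7 + 5·11.2 + 5·16.7 + 3·-4.6 + 1·1.7 = 179.4 + -16.2 + 56.0 + 83.5 + -13.8 + 1.7 = 290.6
Weight total: 6 + 6 + 5 + 5 + 3 + 1 = 26
WMA = 290.6 / 26 = 11.18

11.18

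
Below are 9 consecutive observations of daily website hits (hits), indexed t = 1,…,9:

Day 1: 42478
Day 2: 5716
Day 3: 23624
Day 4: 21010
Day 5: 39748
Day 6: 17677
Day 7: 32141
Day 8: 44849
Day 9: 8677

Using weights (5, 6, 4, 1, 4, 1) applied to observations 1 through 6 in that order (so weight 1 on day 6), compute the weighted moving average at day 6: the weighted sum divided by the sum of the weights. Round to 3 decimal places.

25660.048

Weighted sum: 5·42478 + 6·5716 + 4·23624 + 1·21010 + 4·39748 + 1·17677 = 212390 + 34296 + 94496 + 21010 + 158992 + 17677 = 538861
Weight total: 5 + 6 + 4 + 1 + 4 + 1 = 21
WMA = 538861 / 21 = 25660.048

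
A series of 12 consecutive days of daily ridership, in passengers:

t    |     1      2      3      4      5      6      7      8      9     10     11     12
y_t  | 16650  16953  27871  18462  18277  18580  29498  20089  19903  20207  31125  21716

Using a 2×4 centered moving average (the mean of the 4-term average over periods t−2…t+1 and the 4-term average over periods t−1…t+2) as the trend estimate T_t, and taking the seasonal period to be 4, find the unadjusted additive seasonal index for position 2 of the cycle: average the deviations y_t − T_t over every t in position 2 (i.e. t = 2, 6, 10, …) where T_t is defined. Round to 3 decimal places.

Season position 2 occurs at t = 6, 10 (where T_t is defined).
t=6: T_6 = 21407.62500; y_6 − T_6 = 18580 − 21407.62500 = -2827.62500
t=10: T_10 = 23034.37500; y_10 − T_10 = 20207 − 23034.37500 = -2827.37500
Mean deviation: (-2827.62500 + -2827.37500) / 2 = -2827.500

-2827.500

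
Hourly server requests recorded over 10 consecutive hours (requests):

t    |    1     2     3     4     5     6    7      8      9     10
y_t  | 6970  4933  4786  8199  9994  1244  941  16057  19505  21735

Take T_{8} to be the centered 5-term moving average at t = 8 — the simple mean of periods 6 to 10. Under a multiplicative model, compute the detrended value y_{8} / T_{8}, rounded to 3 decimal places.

Trend T_8 = (1244 + 941 + 16057 + 19505 + 21735) / 5 = 59482/5 = 11896.40000
Ratio to trend: 16057 / 11896.40000 = 1.350

1.350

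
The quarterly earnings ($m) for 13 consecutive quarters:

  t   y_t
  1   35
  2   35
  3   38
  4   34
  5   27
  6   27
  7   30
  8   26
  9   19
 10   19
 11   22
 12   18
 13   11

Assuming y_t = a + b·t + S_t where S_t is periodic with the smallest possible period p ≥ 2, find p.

First differences y_{t+1} − y_t: 0, 3, -4, -7, 0, 3, -4, -7, 0, 3, …
The difference pattern repeats every 4 terms and not for any smaller step, so p = 4.

4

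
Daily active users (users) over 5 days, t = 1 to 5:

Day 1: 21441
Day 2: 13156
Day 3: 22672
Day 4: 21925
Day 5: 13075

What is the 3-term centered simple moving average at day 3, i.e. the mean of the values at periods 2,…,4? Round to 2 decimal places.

Sum of periods 2–4: 13156 + 22672 + 21925 = 57753
Divide by 3: 57753 / 3 = 19251.00

19251.00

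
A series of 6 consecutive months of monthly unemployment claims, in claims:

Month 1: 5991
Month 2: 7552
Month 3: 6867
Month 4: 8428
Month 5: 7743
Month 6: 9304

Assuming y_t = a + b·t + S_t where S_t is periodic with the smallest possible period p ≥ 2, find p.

First differences y_{t+1} − y_t: 1561, -685, 1561, -685, 1561, …
The difference pattern repeats every 2 terms and not for any smaller step, so p = 2.

2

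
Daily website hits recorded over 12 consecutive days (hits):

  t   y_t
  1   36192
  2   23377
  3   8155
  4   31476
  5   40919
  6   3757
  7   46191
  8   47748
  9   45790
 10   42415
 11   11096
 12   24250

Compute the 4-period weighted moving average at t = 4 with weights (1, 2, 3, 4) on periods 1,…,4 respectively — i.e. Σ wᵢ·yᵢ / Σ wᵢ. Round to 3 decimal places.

23331.500

Weighted sum: 1·36192 + 2·23377 + 3·8155 + 4·31476 = 36192 + 46754 + 24465 + 125904 = 233315
Weight total: 1 + 2 + 3 + 4 = 10
WMA = 233315 / 10 = 23331.500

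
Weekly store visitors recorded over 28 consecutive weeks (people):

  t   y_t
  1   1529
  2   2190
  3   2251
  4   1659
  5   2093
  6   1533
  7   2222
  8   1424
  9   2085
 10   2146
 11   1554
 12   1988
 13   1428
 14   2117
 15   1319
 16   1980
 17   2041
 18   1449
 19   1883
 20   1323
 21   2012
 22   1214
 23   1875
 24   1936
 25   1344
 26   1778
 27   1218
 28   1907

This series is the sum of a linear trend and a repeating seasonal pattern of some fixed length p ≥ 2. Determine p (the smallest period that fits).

7

First differences y_{t+1} − y_t: 661, 61, -592, 434, -560, 689, -798, 661, 61, -592, 434, -560, 689, -798, 661, 61, …
The difference pattern repeats every 7 terms and not for any smaller step, so p = 7.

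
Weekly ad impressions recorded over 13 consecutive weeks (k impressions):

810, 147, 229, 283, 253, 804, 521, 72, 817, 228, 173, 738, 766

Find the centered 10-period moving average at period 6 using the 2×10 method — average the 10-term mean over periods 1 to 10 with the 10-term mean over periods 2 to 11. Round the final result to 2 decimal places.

Sum over 1–10: 810 + 147 + 229 + 283 + 253 + 804 + 521 + 72 + 817 + 228 = 4164
Sum over 2–11: 147 + 229 + 283 + 253 + 804 + 521 + 72 + 817 + 228 + 173 = 3527
CMA at t=6 = (4164 + 3527) / (2·10) = 7691 / 20 = 384.55

384.55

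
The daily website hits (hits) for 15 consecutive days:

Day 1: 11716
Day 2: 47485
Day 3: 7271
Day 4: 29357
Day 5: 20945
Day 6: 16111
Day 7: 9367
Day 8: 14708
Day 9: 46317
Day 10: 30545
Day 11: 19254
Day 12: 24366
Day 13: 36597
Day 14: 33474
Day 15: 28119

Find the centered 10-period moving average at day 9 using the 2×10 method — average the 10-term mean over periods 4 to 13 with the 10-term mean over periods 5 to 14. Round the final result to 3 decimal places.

Sum over 4–13: 29357 + 20945 + 16111 + 9367 + 14708 + 46317 + 30545 + 19254 + 24366 + 36597 = 247567
Sum over 5–14: 20945 + 16111 + 9367 + 14708 + 46317 + 30545 + 19254 + 24366 + 36597 + 33474 = 251684
CMA at t=9 = (247567 + 251684) / (2·10) = 499251 / 20 = 24962.550

24962.550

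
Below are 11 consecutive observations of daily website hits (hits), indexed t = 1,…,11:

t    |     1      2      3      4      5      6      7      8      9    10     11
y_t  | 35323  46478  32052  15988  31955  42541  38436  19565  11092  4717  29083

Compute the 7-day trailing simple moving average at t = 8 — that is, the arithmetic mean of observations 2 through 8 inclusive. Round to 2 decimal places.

Sum of periods 2–8: 46478 + 32052 + 15988 + 31955 + 42541 + 38436 + 19565 = 227015
Divide by 7: 227015 / 7 = 32430.71

32430.71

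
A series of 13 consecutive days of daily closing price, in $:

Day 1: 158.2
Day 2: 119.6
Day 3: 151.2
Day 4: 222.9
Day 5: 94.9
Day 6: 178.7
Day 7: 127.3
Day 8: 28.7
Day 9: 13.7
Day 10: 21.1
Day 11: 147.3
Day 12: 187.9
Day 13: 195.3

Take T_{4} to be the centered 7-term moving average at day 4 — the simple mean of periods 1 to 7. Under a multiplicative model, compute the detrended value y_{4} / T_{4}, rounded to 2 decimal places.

1.48

Trend T_4 = (158.2 + 119.6 + 151.2 + 222.9 + 94.9 + 178.7 + 127.3) / 7 = 1052.8/7 = 150.4000
Ratio to trend: 222.9 / 150.4000 = 1.48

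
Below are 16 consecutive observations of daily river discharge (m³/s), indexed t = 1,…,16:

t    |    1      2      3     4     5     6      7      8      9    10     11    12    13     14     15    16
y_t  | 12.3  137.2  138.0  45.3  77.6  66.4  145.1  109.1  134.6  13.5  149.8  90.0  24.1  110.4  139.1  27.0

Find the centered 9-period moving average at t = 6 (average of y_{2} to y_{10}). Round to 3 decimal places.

Sum of periods 2–10: 137.2 + 138.0 + 45.3 + 77.6 + 66.4 + 145.1 + 109.1 + 134.6 + 13.5 = 866.8
Divide by 9: 866.8 / 9 = 96.311

96.311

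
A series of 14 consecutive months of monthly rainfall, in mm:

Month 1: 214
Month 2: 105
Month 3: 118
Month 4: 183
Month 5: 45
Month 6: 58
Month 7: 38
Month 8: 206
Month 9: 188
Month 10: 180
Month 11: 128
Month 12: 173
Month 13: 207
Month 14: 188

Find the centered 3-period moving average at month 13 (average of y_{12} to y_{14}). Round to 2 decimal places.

189.33

Sum of periods 12–14: 173 + 207 + 188 = 568
Divide by 3: 568 / 3 = 189.33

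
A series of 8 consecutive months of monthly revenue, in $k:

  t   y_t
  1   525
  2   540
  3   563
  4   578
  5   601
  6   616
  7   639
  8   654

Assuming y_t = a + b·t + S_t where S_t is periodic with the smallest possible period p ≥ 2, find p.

First differences y_{t+1} − y_t: 15, 23, 15, 23, 15, 23, …
The difference pattern repeats every 2 terms and not for any smaller step, so p = 2.

2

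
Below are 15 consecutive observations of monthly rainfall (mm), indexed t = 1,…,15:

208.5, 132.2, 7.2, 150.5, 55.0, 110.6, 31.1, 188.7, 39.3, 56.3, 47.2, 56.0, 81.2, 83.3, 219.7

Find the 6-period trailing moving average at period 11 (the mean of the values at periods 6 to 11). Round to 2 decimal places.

Sum of periods 6–11: 110.6 + 31.1 + 188.7 + 39.3 + 56.3 + 47.2 = 473.2
Divide by 6: 473.2 / 6 = 78.87

78.87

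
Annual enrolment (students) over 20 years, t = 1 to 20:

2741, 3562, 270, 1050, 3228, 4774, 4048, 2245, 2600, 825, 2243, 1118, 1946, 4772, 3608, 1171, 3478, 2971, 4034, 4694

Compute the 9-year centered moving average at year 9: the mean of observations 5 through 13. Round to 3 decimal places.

2558.556

Sum of periods 5–13: 3228 + 4774 + 4048 + 2245 + 2600 + 825 + 2243 + 1118 + 1946 = 23027
Divide by 9: 23027 / 9 = 2558.556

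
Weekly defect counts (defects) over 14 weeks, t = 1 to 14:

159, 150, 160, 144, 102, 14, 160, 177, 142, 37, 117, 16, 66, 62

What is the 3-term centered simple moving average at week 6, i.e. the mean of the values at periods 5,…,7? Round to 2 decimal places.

92.00

Sum of periods 5–7: 102 + 14 + 160 = 276
Divide by 3: 276 / 3 = 92.00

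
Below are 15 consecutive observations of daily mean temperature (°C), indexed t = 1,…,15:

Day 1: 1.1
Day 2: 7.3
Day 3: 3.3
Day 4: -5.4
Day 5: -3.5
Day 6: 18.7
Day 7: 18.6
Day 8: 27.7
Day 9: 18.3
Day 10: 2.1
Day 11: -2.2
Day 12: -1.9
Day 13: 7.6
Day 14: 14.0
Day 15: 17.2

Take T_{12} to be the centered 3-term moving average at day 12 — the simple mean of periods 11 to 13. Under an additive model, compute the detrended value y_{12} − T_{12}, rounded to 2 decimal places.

Trend T_12 = ((-2.2) + (-1.9) + 7.6) / 3 = 3.5/3 = 1.1667
Detrended value: -1.9 − 1.1667 = -3.07

-3.07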